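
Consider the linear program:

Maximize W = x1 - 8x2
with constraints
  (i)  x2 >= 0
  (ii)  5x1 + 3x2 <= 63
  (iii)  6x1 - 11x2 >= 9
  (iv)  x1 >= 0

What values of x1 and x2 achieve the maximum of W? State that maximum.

x1 = 63/5, x2 = 0, maximum W = 63/5

Corner points and W = x1 - 8x2:
  (63/5, 0) → W = 63/5
  (3/2, 0) → W = 3/2
  (720/73, 333/73) → W = -1944/73

The binding constraints are x2 = 0 and 5x1 + 3x2 = 63.
Solving simultaneously gives x1 = 63/5, x2 = 0.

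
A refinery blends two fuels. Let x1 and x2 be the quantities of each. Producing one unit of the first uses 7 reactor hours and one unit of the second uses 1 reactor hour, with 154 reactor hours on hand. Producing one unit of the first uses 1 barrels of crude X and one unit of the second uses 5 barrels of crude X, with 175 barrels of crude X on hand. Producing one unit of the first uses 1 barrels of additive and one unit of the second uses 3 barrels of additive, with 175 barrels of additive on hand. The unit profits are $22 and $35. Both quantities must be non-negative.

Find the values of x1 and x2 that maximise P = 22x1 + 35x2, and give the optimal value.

x1 = 35/2, x2 = 63/2, maximum P = 2975/2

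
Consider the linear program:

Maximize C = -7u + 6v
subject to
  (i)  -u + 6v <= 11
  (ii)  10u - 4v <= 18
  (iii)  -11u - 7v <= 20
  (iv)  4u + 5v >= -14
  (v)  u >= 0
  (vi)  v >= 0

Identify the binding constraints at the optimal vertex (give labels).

Vertices and C = -7u + 6v:
  (19/7, 16/7) → C = -37/7
  (0, 11/6) → C = 11
  (9/5, 0) → C = -63/5
  (0, 0) → C = 0

The maximum is at (0, 11/6). Substituting into each constraint, equality holds for (i) and (v); the remaining constraints have slack.

(i) and (v)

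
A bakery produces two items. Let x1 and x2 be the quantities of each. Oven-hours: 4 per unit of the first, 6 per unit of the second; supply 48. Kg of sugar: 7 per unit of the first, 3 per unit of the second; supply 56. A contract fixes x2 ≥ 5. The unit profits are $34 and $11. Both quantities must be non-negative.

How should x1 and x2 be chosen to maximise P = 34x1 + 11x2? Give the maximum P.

x1 = 9/2, x2 = 5, maximum P = 208

The binding constraints are 4x1 + 6x2 = 48 and x2 = 5.
Solving simultaneously gives x1 = 9/2, x2 = 5.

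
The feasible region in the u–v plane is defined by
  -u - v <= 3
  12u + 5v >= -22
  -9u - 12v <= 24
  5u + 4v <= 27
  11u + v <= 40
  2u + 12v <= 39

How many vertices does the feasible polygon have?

The feasible vertices (each the meet of two boundaries and inside every other half-plane) are:
  (-16/11, -10/11)
  (-459/134, 256/67)
  (168/41, -208/41)
  (133/39, 97/39)
  (42/13, 141/52)

5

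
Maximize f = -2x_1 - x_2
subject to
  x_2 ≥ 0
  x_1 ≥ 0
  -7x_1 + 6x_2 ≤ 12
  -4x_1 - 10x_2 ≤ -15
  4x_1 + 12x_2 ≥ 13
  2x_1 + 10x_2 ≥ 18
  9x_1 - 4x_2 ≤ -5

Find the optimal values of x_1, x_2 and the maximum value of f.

Vertices and f = -2x_1 - x_2:
  (0, 2) → f = -2
  (0, 9/5) → f = -9/5
  (9/13, 73/26) → f = -109/26
  (11/49, 86/49) → f = -108/49

The optimum lies where x_1 = 0 and 2x_1 + 10x_2 = 18.
Solving simultaneously gives x_1 = 0, x_2 = 9/5.

x_1 = 0, x_2 = 9/5, maximum f = -9/5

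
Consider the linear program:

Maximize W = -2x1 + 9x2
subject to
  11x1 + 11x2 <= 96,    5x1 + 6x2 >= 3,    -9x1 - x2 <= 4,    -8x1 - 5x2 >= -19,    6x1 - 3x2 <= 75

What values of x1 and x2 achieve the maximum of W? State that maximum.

Extreme points and W = -2x1 + 9x2:
  (-27/49, 47/49) → W = 477/49
  (99/23, -71/23) → W = -837/23
  (-39/37, 203/37) → W = 1905/37

At the optimal vertex, -9x1 - x2 = 4 and -8x1 - 5x2 = -19.
Solving simultaneously gives x1 = -39/37, x2 = 203/37.

x1 = -39/37, x2 = 203/37, maximum W = 1905/37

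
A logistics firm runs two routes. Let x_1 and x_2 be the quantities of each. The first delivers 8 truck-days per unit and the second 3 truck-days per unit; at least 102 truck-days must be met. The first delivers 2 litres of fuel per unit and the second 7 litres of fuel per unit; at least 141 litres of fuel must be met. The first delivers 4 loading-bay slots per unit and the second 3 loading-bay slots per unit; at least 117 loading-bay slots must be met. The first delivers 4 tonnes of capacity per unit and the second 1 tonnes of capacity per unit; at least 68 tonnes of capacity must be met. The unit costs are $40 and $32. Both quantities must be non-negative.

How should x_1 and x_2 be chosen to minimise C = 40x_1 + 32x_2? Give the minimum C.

Extreme points and C = 40x_1 + 32x_2:
  (0, 68) → C = 2176
  (141/2, 0) → C = 2820
  (18, 15) → C = 1200
  (87/8, 49/2) → C = 1219
The feasible region is unbounded (it extends along (0, 1), (1, 0)), but C strictly increases along every unbounded feasible direction, so there is no improving ray and the minimum is attained at a vertex.

x_1 = 18, x_2 = 15, minimum C = 1200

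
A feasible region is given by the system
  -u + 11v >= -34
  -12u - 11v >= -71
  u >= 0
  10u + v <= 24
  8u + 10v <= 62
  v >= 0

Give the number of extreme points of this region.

The feasible vertices (each the meet of two boundaries and inside every other half-plane) are:
  (193/98, 211/49)
  (7/8, 11/2)
  (0, 31/5)
  (0, 0)
  (12/5, 0)

5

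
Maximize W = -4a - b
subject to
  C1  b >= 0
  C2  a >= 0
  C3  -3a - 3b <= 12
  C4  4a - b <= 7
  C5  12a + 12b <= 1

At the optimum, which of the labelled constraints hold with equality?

C1 and C2

Vertices and W = -4a - b:
  (0, 0) → W = 0
  (1/12, 0) → W = -1/3
  (0, 1/12) → W = -1/12

The maximum is at (0, 0). Substituting into each constraint, equality holds for C1 and C2; the remaining constraints have slack.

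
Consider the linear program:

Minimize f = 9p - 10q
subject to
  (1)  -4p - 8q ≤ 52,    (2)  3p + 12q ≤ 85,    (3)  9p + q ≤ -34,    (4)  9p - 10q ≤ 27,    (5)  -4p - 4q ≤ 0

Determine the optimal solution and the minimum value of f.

p = -85/9, q = 85/9, minimum f = -1615/9

Vertices and f = 9p - 10q:
  (-493/105, 289/35) → f = -4369/35
  (-85/9, 85/9) → f = -1615/9
  (-17/4, 17/4) → f = -323/4

The binding constraints are 3p + 12q = 85 and -4p - 4q = 0.
Solving simultaneously gives p = -85/9, q = 85/9.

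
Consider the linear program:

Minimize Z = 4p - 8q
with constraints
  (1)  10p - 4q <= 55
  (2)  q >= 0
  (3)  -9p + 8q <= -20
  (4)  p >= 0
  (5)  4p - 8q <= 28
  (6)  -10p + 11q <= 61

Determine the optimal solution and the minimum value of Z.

p = 90/11, q = 295/44, minimum Z = -230/11

Extreme points and Z = 4p - 8q:
  (11/2, 0) → Z = 22
  (90/11, 295/44) → Z = -230/11
  (20/9, 0) → Z = 80/9

The binding constraints are 10p - 4q = 55 and -9p + 8q = -20.
Solving simultaneously gives p = 90/11, q = 295/44.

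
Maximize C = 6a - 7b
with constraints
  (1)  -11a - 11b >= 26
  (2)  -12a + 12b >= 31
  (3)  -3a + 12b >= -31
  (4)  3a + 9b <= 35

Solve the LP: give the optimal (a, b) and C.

Corner points and C = 6a - 7b:
  (-653/264, 29/264) → C = -4121/264
  (-619/66, 463/66) → C = -6955/66
  (-62/9, -155/36) → C = -403/36
The feasible region is unbounded (it extends along (-4, -1), (-3, 1)), but C strictly decreases along every unbounded feasible direction, so there is no improving ray and the maximum is attained at a vertex.

The binding constraints are -12a + 12b = 31 and -3a + 12b = -31.
Solving simultaneously gives a = -62/9, b = -155/36.

a = -62/9, b = -155/36, maximum C = -403/36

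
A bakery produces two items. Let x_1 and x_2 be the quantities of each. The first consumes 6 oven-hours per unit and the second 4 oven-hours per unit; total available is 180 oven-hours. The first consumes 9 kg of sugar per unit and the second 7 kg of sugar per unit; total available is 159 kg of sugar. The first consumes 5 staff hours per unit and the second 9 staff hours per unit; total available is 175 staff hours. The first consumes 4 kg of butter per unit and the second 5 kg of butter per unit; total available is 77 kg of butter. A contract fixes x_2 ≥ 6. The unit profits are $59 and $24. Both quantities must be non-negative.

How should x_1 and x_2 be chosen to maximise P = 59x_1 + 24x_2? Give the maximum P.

Extreme points and P = 59x_1 + 24x_2:
  (0, 77/5) → P = 1848/5
  (0, 6) → P = 144
  (47/4, 6) → P = 3349/4

The binding constraints are 4x_1 + 5x_2 = 77 and x_2 = 6.
Solving simultaneously gives x_1 = 47/4, x_2 = 6.

x_1 = 47/4, x_2 = 6, maximum P = 3349/4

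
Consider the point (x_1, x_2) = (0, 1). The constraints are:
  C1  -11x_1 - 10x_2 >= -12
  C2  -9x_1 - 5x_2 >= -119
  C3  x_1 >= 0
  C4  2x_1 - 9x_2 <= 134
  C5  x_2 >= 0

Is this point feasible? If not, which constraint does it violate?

C1: -10 ≥ -12 ✓
C2: -5 ≥ -119 ✓
C3: 0 ≥ 0 ✓
C4: -9 ≤ 134 ✓
C5: 1 ≥ 0 ✓

feasible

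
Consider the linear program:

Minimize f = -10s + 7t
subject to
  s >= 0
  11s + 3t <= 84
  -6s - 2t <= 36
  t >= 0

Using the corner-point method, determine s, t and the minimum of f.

s = 84/11, t = 0, minimum f = -840/11

Extreme points and f = -10s + 7t:
  (0, 28) → f = 196
  (0, 0) → f = 0
  (84/11, 0) → f = -840/11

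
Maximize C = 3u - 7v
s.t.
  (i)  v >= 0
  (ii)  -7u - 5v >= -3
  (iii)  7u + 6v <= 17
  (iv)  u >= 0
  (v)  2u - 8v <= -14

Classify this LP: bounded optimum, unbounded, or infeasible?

The boundaries v = 0 and -7u - 5v = -3 meet at (3/7, 0), but that point violates 2u - 8v ≤ -14. Every candidate vertex is excluded by some other constraint, so the feasible region is empty.

infeasible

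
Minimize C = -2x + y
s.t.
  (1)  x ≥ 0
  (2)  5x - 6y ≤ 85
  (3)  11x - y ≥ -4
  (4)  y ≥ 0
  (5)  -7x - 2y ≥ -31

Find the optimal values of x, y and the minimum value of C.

Vertices and C = -2x + y:
  (0, 4) → C = 4
  (0, 0) → C = 0
  (23/29, 369/29) → C = 323/29
  (31/7, 0) → C = -62/7

At the optimal vertex, y = 0 and -7x - 2y = -31.
Solving simultaneously gives x = 31/7, y = 0.

x = 31/7, y = 0, minimum C = -62/7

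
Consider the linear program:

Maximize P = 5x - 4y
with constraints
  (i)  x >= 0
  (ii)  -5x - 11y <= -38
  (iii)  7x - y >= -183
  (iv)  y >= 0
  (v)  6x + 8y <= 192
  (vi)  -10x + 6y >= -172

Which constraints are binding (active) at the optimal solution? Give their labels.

(iv) and (vi)

Extreme points and P = 5x - 4y:
  (0, 38/11) → P = -152/11
  (0, 24) → P = -96
  (38/5, 0) → P = 38
  (86/5, 0) → P = 86
  (632/29, 222/29) → P = 2272/29

The maximum is at (86/5, 0). Substituting into each constraint, equality holds for (iv) and (vi); the remaining constraints have slack.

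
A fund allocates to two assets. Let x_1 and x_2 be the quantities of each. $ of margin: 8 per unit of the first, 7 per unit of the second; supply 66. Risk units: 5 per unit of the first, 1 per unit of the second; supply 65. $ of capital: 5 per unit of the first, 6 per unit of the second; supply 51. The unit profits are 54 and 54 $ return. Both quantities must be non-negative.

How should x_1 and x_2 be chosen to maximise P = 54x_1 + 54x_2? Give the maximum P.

x_1 = 3, x_2 = 6, maximum P = 486

The binding constraints are 8x_1 + 7x_2 = 66 and 5x_1 + 6x_2 = 51.
Solving simultaneously gives x_1 = 3, x_2 = 6.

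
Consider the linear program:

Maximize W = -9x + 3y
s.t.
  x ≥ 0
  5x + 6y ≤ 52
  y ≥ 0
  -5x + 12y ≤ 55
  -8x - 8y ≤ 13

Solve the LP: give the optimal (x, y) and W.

Vertices and W = -9x + 3y:
  (0, 0) → W = 0
  (0, 55/12) → W = 55/4
  (52/5, 0) → W = -468/5
  (49/15, 107/18) → W = -347/30

x = 0, y = 55/12, maximum W = 55/4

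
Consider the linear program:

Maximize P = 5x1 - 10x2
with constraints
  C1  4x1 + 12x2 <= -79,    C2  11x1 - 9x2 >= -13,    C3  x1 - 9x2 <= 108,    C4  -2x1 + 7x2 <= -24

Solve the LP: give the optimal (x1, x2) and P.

The optimum lies where 4x1 + 12x2 = -79 and x1 - 9x2 = 108.
Solving simultaneously gives x1 = 195/16, x2 = -511/48.

x1 = 195/16, x2 = -511/48, maximum P = 8035/48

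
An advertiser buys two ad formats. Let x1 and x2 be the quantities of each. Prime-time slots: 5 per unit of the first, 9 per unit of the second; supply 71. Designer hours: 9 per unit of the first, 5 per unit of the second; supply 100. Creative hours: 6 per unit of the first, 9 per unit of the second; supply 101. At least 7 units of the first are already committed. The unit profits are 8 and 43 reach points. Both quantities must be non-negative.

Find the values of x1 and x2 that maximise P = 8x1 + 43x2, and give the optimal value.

x1 = 7, x2 = 4, maximum P = 228

Vertices and P = 8x1 + 43x2:
  (100/9, 0) → P = 800/9
  (7, 0) → P = 56
  (545/56, 139/56) → P = 10337/56
  (7, 4) → P = 228

The binding constraints are 5x1 + 9x2 = 71 and x1 = 7.
Solving simultaneously gives x1 = 7, x2 = 4.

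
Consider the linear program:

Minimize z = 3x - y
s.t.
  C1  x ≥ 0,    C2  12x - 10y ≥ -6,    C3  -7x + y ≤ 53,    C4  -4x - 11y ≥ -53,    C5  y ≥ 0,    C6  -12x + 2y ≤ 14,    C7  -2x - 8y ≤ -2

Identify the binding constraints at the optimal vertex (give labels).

Vertices and z = 3x - y:
  (0, 3/5) → z = -3/5
  (0, 1/4) → z = -1/4
  (116/43, 165/43) → z = 183/43
  (53/4, 0) → z = 159/4
  (1, 0) → z = 3

The minimum is at (0, 3/5). Substituting into each constraint, equality holds for C1 and C2; the remaining constraints have slack.

C1 and C2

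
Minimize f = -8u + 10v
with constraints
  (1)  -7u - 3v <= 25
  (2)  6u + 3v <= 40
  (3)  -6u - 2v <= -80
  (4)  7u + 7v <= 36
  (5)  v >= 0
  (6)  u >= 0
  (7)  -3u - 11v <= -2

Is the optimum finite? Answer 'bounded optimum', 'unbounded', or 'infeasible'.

infeasible

The boundaries 7u + 7v = 36 and v = 0 meet at (36/7, 0), but that point violates -6u - 2v ≤ -80. Every candidate vertex is excluded by some other constraint, so the feasible region is empty.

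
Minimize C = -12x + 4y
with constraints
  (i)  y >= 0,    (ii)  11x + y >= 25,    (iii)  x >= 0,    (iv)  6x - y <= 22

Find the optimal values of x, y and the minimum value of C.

The feasible region is unbounded (it extends along (0, 1), (1, 6)), but C strictly increases along every unbounded feasible direction, so there is no improving ray and the minimum is attained at a vertex.

x = 11/3, y = 0, minimum C = -44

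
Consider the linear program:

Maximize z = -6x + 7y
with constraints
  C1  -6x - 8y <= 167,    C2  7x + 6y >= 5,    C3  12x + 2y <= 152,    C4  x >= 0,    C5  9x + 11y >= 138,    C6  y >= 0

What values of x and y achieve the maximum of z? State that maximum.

Corner points and z = -6x + 7y:
  (0, 76) → z = 532
  (698/57, 48/19) → z = -1060/19
  (0, 138/11) → z = 966/11

At the optimal vertex, 12x + 2y = 152 and x = 0.
Solving simultaneously gives x = 0, y = 76.

x = 0, y = 76, maximum z = 532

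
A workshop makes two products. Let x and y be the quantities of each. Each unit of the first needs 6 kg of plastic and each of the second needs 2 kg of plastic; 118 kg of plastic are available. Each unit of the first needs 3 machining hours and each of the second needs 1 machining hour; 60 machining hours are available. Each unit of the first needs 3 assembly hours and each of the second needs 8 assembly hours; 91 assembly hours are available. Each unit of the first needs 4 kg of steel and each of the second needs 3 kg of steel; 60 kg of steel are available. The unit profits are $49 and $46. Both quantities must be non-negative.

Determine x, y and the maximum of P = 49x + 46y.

x = 9, y = 8, maximum P = 809

Corner points and P = 49x + 46y:
  (0, 0) → P = 0
  (0, 91/8) → P = 2093/4
  (15, 0) → P = 735
  (9, 8) → P = 809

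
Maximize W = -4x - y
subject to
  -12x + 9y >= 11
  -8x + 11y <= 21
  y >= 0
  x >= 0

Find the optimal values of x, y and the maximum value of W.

x = 0, y = 11/9, maximum W = -11/9

Corner points and W = -4x - y:
  (17/15, 41/15) → W = -109/15
  (0, 11/9) → W = -11/9
  (0, 21/11) → W = -21/11

At the optimal vertex, -12x + 9y = 11 and x = 0.
Solving simultaneously gives x = 0, y = 11/9.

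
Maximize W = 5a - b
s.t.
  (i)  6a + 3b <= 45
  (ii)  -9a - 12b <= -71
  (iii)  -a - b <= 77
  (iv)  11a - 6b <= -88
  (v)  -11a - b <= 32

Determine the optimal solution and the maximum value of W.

a = 2/23, b = 341/23, maximum W = -331/23

At the optimal vertex, 6a + 3b = 45 and 11a - 6b = -88.
Solving simultaneously gives a = 2/23, b = 341/23.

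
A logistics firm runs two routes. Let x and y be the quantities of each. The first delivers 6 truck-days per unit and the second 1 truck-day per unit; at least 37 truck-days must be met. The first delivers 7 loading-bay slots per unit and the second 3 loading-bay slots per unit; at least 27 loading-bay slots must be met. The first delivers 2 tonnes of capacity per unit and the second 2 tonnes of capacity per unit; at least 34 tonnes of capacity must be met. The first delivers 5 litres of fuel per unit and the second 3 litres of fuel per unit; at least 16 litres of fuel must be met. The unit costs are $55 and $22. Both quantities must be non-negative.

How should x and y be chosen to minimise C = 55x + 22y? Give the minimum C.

x = 4, y = 13, minimum C = 506

Vertices and C = 55x + 22y:
  (0, 37) → C = 814
  (17, 0) → C = 935
  (4, 13) → C = 506
The feasible region is unbounded (it extends along (0, 1), (1, 0)), but C strictly increases along every unbounded feasible direction, so there is no improving ray and the minimum is attained at a vertex.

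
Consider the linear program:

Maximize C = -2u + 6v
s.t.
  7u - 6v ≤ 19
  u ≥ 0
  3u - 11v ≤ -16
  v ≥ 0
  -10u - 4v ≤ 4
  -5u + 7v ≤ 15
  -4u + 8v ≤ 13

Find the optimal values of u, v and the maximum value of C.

u = 115/16, v = 167/32, maximum C = 271/16

The optimum lies where 7u - 6v = 19 and -4u + 8v = 13.
Solving simultaneously gives u = 115/16, v = 167/32.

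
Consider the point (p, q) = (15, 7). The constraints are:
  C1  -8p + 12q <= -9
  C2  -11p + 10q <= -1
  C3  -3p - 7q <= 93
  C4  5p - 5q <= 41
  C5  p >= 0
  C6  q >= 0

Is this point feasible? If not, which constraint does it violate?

C1: -36 ≤ -9 ✓
C2: -95 ≤ -1 ✓
C3: -94 ≤ 93 ✓
C4: 40 ≤ 41 ✓
C5: 15 ≥ 0 ✓
C6: 7 ≥ 0 ✓

feasible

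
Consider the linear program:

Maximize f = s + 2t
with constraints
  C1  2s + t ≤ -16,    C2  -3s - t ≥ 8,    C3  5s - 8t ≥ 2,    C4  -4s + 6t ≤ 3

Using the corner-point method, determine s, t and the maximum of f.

Feasible corners and f = s + 2t:
  (8, -32) → f = -56
  (-6, -4) → f = -14
  (-18, -23/2) → f = -41
The feasible region is unbounded (it extends along (1, -3), (-3, -2)), but f strictly decreases along every unbounded feasible direction, so there is no improving ray and the maximum is attained at a vertex.

s = -6, t = -4, maximum f = -14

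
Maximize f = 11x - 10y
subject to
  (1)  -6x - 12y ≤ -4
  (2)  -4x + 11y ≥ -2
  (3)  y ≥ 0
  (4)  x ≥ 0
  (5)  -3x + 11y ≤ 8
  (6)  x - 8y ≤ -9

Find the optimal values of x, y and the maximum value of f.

x = 10, y = 38/11, maximum f = 830/11

Vertices and f = 11x - 10y:
  (10, 38/11) → f = 830/11
  (115/21, 38/21) → f = 295/7
  (35/13, 19/13) → f = 15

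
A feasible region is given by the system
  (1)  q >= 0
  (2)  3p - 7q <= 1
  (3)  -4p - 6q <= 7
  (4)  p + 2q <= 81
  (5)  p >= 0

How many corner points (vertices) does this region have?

4

Intersecting each pair of boundary lines and keeping only the points that satisfy every inequality leaves:
  (1/3, 0)
  (0, 0)
  (569/13, 242/13)
  (0, 81/2)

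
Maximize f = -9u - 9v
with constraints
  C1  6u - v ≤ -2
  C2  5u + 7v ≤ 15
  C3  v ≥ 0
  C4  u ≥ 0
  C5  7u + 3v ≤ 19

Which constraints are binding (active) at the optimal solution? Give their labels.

C1 and C4

Vertices and f = -9u - 9v:
  (1/47, 100/47) → f = -909/47
  (0, 2) → f = -18
  (0, 15/7) → f = -135/7

The maximum is at (0, 2). Substituting into each constraint, equality holds for C1 and C4; the remaining constraints have slack.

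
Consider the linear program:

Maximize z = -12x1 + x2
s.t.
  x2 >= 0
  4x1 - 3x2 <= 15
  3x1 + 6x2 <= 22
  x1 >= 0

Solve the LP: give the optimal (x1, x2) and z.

Feasible corners and z = -12x1 + x2:
  (15/4, 0) → z = -45
  (0, 0) → z = 0
  (52/11, 43/33) → z = -1829/33
  (0, 11/3) → z = 11/3

x1 = 0, x2 = 11/3, maximum z = 11/3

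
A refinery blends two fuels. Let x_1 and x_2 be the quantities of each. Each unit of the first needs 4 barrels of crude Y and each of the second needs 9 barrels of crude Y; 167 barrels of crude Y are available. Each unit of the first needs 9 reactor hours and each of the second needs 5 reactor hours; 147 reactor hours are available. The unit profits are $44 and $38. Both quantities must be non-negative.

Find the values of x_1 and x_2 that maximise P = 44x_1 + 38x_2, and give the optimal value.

x_1 = 8, x_2 = 15, maximum P = 922

Vertices and P = 44x_1 + 38x_2:
  (0, 0) → P = 0
  (0, 167/9) → P = 6346/9
  (49/3, 0) → P = 2156/3
  (8, 15) → P = 922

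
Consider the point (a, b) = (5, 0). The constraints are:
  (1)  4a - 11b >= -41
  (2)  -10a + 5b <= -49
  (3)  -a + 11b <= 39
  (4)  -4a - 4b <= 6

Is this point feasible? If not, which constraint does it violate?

(1): 20 ≥ -41 ✓
(2): -50 ≤ -49 ✓
(3): -5 ≤ 39 ✓
(4): -20 ≤ 6 ✓

feasible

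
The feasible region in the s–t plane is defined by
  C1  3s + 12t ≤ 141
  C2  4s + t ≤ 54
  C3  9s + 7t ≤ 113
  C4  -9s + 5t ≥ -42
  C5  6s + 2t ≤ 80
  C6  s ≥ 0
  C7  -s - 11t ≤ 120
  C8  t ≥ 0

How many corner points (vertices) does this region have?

5

Pairwise boundary intersections that survive every other constraint:
  (123/29, 310/29)
  (0, 47/4)
  (859/108, 71/12)
  (14/3, 0)
  (0, 0)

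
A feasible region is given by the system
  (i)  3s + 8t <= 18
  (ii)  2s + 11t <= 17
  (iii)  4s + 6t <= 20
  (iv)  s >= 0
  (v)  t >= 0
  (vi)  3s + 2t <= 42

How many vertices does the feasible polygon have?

5

The feasible vertices (each the meet of two boundaries and inside every other half-plane) are:
  (62/17, 15/17)
  (26/7, 6/7)
  (0, 17/11)
  (5, 0)
  (0, 0)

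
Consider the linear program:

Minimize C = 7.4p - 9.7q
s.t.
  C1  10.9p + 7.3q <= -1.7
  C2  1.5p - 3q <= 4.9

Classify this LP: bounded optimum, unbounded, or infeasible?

From the feasible point (3067/4365, -5596/4365), moving in the direction (-7.3, 10.9) keeps every constraint satisfied while C decreases without bound.

unbounded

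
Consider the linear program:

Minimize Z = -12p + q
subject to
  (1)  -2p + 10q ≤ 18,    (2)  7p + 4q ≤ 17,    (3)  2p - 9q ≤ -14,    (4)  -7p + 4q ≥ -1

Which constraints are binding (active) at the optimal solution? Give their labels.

Vertices and Z = -12p + q:
  (49/39, 80/39) → Z = -508/39
  (9/7, 2) → Z = -94/7
  (13/11, 20/11) → Z = -136/11
The feasible region is unbounded (it extends along (-9, -2), (-5, -1)), but Z strictly increases along every unbounded feasible direction, so there is no improving ray and the minimum is attained at a vertex.

The minimum is at (9/7, 2). Substituting into each constraint, equality holds for (2) and (4); the remaining constraints have slack.

(2) and (4)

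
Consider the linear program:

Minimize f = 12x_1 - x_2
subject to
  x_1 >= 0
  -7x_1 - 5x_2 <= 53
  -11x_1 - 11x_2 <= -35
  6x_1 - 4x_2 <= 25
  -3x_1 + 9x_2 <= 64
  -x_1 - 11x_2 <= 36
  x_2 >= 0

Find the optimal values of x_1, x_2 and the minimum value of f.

x_1 = 0, x_2 = 64/9, minimum f = -64/9

Corner points and f = 12x_1 - x_2:
  (0, 35/11) → f = -35/11
  (0, 64/9) → f = -64/9
  (35/11, 0) → f = 420/11
  (481/42, 153/14) → f = 253/2
  (25/6, 0) → f = 50

The binding constraints are x_1 = 0 and -3x_1 + 9x_2 = 64.
Solving simultaneously gives x_1 = 0, x_2 = 64/9.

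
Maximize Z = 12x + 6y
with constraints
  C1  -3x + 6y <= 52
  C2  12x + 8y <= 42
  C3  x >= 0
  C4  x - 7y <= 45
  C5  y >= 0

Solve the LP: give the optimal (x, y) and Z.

x = 7/2, y = 0, maximum Z = 42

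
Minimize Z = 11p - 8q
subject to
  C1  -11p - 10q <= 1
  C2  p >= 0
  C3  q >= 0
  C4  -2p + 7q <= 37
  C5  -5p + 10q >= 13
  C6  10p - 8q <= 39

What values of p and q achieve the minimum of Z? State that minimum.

p = 0, q = 37/7, minimum Z = -296/7

Extreme points and Z = 11p - 8q:
  (0, 37/7) → Z = -296/7
  (0, 13/10) → Z = -52/5
  (569/54, 224/27) → Z = 2675/54
  (247/30, 65/12) → Z = 1417/30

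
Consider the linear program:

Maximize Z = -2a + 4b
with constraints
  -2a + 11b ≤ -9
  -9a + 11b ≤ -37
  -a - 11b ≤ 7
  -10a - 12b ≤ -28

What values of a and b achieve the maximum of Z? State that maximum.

a = 4, b = -1/11, maximum Z = -92/11

Feasible corners and Z = -2a + 4b:
  (4, -1/11) → Z = -92/11
  (376/109, -59/109) → Z = -988/109
  (4, -1) → Z = -12
The feasible region is unbounded (it extends along (11, 2), (11, -1)), but Z strictly decreases along every unbounded feasible direction, so there is no improving ray and the maximum is attained at a vertex.

The binding constraints are -2a + 11b = -9 and -9a + 11b = -37.
Solving simultaneously gives a = 4, b = -1/11.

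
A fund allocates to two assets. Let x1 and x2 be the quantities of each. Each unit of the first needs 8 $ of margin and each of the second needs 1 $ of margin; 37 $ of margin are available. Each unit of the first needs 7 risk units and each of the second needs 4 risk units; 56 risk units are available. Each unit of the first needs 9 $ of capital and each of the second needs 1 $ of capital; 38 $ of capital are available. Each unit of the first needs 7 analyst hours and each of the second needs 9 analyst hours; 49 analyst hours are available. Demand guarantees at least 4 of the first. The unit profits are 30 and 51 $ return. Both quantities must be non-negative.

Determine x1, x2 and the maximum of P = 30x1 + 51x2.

x1 = 4, x2 = 2, maximum P = 222

Vertices and P = 30x1 + 51x2:
  (38/9, 0) → P = 380/3
  (4, 0) → P = 120
  (4, 2) → P = 222

The optimum lies where 9x1 + x2 = 38 and x1 = 4.
Solving simultaneously gives x1 = 4, x2 = 2.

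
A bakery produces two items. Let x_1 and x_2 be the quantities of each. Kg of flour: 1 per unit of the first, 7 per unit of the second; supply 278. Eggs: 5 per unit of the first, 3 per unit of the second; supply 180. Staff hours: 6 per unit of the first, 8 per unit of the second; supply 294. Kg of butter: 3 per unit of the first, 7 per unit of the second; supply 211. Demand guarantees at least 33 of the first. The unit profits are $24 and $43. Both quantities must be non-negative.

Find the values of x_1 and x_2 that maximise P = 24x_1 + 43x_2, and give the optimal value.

Extreme points and P = 24x_1 + 43x_2:
  (36, 0) → P = 864
  (33, 0) → P = 792
  (33, 5) → P = 1007

x_1 = 33, x_2 = 5, maximum P = 1007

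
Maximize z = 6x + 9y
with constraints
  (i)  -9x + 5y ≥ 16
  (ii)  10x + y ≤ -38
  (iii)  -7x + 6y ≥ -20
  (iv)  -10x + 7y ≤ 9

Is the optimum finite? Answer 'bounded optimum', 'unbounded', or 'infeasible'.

bounded optimum

Feasible corners and z = 6x + 9y:
  (-196/19, -292/19) → z = -3804/19
  (-67/13, -79/13) → z = -1113/13
  (-194/11, -263/11) → z = -321
The feasible region has finitely many vertices and no improving ray; the maximum is -1113/13 at (-67/13, -79/13).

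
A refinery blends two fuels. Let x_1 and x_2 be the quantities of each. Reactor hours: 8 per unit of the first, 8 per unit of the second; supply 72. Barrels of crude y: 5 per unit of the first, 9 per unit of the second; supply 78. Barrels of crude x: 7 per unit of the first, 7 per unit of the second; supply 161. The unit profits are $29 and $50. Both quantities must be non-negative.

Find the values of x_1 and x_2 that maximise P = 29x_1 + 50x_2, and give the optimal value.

x_1 = 3/4, x_2 = 33/4, maximum P = 1737/4

Vertices and P = 29x_1 + 50x_2:
  (0, 0) → P = 0
  (0, 26/3) → P = 1300/3
  (9, 0) → P = 261
  (3/4, 33/4) → P = 1737/4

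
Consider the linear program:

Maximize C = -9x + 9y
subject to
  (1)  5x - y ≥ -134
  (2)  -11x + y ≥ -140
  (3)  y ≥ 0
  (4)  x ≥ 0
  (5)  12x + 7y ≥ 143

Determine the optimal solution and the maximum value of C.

x = 137/3, y = 1087/3, maximum C = 2850

Vertices and C = -9x + 9y:
  (137/3, 1087/3) → C = 2850
  (0, 134) → C = 1206
  (140/11, 0) → C = -1260/11
  (143/12, 0) → C = -429/4
  (0, 143/7) → C = 1287/7

At the optimal vertex, 5x - y = -134 and -11x + y = -140.
Solving simultaneously gives x = 137/3, y = 1087/3.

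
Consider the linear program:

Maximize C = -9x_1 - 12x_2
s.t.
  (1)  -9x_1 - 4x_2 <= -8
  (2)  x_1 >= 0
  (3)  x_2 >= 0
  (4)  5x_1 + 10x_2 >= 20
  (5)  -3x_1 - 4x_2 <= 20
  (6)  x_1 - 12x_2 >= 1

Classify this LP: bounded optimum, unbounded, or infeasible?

Corner points and C = -9x_1 - 12x_2:
  (4, 0) → C = -36
  (25/7, 3/14) → C = -243/7
The feasible region has finitely many vertices and no improving ray; the maximum is -243/7 at (25/7, 3/14).

bounded optimum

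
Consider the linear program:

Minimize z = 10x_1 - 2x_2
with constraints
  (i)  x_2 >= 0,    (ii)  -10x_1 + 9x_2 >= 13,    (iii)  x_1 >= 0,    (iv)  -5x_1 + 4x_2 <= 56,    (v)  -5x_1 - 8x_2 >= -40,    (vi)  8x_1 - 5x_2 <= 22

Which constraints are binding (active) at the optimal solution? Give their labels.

Feasible corners and z = 10x_1 - 2x_2:
  (0, 13/9) → z = -26/9
  (256/125, 93/25) → z = 326/25
  (0, 5) → z = -10

The minimum is at (0, 5). Substituting into each constraint, equality holds for (iii) and (v); the remaining constraints have slack.

(iii) and (v)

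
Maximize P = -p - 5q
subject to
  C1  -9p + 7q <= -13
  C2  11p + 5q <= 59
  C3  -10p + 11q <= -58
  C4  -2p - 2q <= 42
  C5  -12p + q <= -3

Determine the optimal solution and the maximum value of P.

Extreme points and P = -p - 5q:
  (313/57, -16/57) → P = -233/57
  (82/3, -145/3) → P = 643/3
  (-25/122, -333/61) → P = 55/2
  (-18/13, -255/13) → P = 1293/13

p = 82/3, q = -145/3, maximum P = 643/3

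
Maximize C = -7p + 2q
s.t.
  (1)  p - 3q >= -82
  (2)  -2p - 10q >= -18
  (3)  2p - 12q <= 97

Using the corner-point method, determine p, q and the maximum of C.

Extreme points and C = -7p + 2q:
  (-383/8, 91/8) → C = 2863/8
  (-425/2, -87/2) → C = 2801/2
  (593/22, -79/22) → C = -4309/22

The optimum lies where p - 3q = -82 and 2p - 12q = 97.
Solving simultaneously gives p = -425/2, q = -87/2.

p = -425/2, q = -87/2, maximum C = 2801/2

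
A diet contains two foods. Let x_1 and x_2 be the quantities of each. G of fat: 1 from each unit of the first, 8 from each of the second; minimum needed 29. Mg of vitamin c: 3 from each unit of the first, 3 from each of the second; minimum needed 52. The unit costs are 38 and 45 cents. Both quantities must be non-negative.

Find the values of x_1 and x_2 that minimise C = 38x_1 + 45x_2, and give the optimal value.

x_1 = 47/3, x_2 = 5/3, minimum C = 2011/3

Corner points and C = 38x_1 + 45x_2:
  (0, 52/3) → C = 780
  (29, 0) → C = 1102
  (47/3, 5/3) → C = 2011/3
The feasible region is unbounded (it extends along (0, 1), (1, 0)), but C strictly increases along every unbounded feasible direction, so there is no improving ray and the minimum is attained at a vertex.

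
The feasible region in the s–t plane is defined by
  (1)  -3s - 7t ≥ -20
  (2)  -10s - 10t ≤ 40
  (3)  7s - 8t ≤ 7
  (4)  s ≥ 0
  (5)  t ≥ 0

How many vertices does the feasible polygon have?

4

Intersecting each pair of boundary lines and keeping only the points that satisfy every inequality leaves:
  (209/73, 119/73)
  (0, 20/7)
  (1, 0)
  (0, 0)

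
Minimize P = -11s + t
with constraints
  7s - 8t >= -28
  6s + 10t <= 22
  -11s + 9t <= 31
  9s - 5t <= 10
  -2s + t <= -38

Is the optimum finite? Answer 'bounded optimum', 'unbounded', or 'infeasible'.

infeasible

The boundaries 6s + 10t = 22 and -11s + 9t = 31 meet at (-28/41, 107/41), but that point violates -2s + t ≤ -38. Every candidate vertex is excluded by some other constraint, so the feasible region is empty.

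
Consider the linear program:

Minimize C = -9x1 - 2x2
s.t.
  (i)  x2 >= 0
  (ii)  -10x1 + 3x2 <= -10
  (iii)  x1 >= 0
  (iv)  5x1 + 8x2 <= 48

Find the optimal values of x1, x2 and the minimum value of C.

x1 = 48/5, x2 = 0, minimum C = -432/5

Corner points and C = -9x1 - 2x2:
  (1, 0) → C = -9
  (48/5, 0) → C = -432/5
  (224/95, 86/19) → C = -2876/95

The binding constraints are x2 = 0 and 5x1 + 8x2 = 48.
Solving simultaneously gives x1 = 48/5, x2 = 0.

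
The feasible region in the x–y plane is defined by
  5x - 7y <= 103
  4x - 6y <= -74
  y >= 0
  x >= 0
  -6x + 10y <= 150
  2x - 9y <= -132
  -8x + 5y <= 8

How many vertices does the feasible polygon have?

Of the 21 pairwise boundary intersections, those satisfying every inequality are:
  (40, 39)
  (23/2, 20)
  (67/5, 576/25)

3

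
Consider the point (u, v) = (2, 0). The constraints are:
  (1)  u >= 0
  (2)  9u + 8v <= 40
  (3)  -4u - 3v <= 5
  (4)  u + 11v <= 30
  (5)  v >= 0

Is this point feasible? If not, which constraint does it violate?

(1): 2 ≥ 0 ✓
(2): 18 ≤ 40 ✓
(3): -8 ≤ 5 ✓
(4): 2 ≤ 30 ✓
(5): 0 ≥ 0 ✓

feasible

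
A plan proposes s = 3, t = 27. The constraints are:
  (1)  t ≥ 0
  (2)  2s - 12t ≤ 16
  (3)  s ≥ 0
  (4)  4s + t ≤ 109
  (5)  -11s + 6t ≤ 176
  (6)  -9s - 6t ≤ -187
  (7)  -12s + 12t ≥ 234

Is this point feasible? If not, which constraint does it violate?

(1): 27 ≥ 0 ✓
(2): -318 ≤ 16 ✓
(3): 3 ≥ 0 ✓
(4): 39 ≤ 109 ✓
(5): 129 ≤ 176 ✓
(6): -189 ≤ -187 ✓
(7): 288 ≥ 234 ✓

feasible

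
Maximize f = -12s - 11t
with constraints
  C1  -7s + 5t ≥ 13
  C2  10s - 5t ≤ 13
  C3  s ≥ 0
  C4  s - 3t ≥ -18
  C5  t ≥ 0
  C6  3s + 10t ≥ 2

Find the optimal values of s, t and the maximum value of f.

Extreme points and f = -12s - 11t:
  (0, 13/5) → f = -143/5
  (51/16, 113/16) → f = -1855/16
  (0, 6) → f = -66

At the optimal vertex, -7s + 5t = 13 and s = 0.
Solving simultaneously gives s = 0, t = 13/5.

s = 0, t = 13/5, maximum f = -143/5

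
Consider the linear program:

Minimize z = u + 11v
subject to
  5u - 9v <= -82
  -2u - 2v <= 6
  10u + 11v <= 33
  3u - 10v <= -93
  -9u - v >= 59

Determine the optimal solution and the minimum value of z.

Feasible corners and z = u + 11v:
  (-66, 63) → z = 627
  (-123/13, 84/13) → z = 801/13
  (-682/89, 887/89) → z = 9075/89
  (-683/93, 220/31) → z = 6577/93

The optimum lies where -2u - 2v = 6 and 3u - 10v = -93.
Solving simultaneously gives u = -123/13, v = 84/13.

u = -123/13, v = 84/13, minimum z = 801/13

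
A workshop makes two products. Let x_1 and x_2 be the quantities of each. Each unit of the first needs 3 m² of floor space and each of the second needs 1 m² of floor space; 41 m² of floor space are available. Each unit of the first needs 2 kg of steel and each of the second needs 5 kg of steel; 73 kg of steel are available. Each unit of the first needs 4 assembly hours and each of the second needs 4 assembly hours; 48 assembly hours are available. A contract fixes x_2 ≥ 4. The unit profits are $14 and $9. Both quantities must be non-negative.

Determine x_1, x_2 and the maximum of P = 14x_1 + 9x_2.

x_1 = 8, x_2 = 4, maximum P = 148

Corner points and P = 14x_1 + 9x_2:
  (0, 12) → P = 108
  (0, 4) → P = 36
  (8, 4) → P = 148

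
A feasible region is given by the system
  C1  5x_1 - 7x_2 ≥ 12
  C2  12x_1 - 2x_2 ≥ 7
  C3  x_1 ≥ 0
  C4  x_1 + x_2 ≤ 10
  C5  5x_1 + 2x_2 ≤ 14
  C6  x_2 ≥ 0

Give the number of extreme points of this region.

3

Of the 15 pairwise boundary intersections, those satisfying every inequality are:
  (122/45, 2/9)
  (12/5, 0)
  (14/5, 0)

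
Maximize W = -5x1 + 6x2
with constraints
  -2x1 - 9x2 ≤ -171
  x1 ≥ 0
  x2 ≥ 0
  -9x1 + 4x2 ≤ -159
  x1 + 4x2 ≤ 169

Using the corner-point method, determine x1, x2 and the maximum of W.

x1 = 164/5, x2 = 681/20, maximum W = 403/10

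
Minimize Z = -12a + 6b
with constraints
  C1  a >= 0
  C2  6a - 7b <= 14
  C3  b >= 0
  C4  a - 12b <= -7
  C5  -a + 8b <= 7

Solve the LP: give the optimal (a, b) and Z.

a = 161/41, b = 56/41, minimum Z = -1596/41

Corner points and Z = -12a + 6b:
  (0, 7/12) → Z = 7/2
  (0, 7/8) → Z = 21/4
  (217/65, 56/65) → Z = -2268/65
  (161/41, 56/41) → Z = -1596/41

The binding constraints are 6a - 7b = 14 and -a + 8b = 7.
Solving simultaneously gives a = 161/41, b = 56/41.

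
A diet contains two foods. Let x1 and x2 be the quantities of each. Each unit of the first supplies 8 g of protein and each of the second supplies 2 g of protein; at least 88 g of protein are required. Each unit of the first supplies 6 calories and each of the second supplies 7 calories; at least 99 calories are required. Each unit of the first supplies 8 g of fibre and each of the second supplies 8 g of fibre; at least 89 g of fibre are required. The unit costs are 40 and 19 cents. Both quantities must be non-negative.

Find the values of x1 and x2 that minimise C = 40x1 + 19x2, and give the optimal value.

Extreme points and C = 40x1 + 19x2:
  (0, 44) → C = 836
  (33/2, 0) → C = 660
  (19/2, 6) → C = 494
The feasible region is unbounded (it extends along (0, 1), (1, 0)), but C strictly increases along every unbounded feasible direction, so there is no improving ray and the minimum is attained at a vertex.

The binding constraints are 8x1 + 2x2 = 88 and 6x1 + 7x2 = 99.
Solving simultaneously gives x1 = 19/2, x2 = 6.

x1 = 19/2, x2 = 6, minimum C = 494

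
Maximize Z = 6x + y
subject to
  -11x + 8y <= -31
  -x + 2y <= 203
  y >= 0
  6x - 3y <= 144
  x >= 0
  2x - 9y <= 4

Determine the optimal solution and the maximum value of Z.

Vertices and Z = 6x + y:
  (353/5, 466/5) → Z = 2584/5
  (247/83, 18/83) → Z = 1500/83
  (107/4, 11/2) → Z = 166

x = 353/5, y = 466/5, maximum Z = 2584/5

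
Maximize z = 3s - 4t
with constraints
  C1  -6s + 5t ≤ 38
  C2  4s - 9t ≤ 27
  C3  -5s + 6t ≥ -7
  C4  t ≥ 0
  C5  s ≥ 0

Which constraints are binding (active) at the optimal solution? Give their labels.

Feasible corners and z = 3s - 4t:
  (0, 38/5) → z = -152/5
  (7/5, 0) → z = 21/5
  (0, 0) → z = 0
The feasible region is unbounded (it extends along (6, 5), (5, 6)), but z strictly decreases along every unbounded feasible direction, so there is no improving ray and the maximum is attained at a vertex.

The maximum is at (7/5, 0). Substituting into each constraint, equality holds for C3 and C4; the remaining constraints have slack.

C3 and C4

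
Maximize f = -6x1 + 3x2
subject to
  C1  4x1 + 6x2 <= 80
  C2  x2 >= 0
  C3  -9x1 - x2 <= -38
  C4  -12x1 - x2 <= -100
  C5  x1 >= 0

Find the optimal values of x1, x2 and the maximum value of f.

Vertices and f = -6x1 + 3x2:
  (20, 0) → f = -120
  (130/17, 140/17) → f = -360/17
  (25/3, 0) → f = -50

x1 = 130/17, x2 = 140/17, maximum f = -360/17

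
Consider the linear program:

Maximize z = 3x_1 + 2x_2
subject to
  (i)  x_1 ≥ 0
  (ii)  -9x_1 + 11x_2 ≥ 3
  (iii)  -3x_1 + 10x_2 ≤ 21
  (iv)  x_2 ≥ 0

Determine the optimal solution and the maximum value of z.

x_1 = 67/19, x_2 = 60/19, maximum z = 321/19

Vertices and z = 3x_1 + 2x_2:
  (0, 3/11) → z = 6/11
  (0, 21/10) → z = 21/5
  (67/19, 60/19) → z = 321/19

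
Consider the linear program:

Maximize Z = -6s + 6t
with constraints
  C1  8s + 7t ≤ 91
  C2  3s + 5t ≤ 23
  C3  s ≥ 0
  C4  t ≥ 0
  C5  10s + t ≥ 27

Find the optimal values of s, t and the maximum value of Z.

Feasible corners and Z = -6s + 6t:
  (23/3, 0) → Z = -46
  (112/47, 149/47) → Z = 222/47
  (27/10, 0) → Z = -81/5

s = 112/47, t = 149/47, maximum Z = 222/47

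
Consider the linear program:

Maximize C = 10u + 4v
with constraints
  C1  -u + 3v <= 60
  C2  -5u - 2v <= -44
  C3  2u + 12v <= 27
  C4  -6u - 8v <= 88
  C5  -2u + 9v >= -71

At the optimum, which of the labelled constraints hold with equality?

Feasible corners and C = 10u + 4v:
  (237/28, 47/56) → C = 88
  (538/49, -267/49) → C = 88
  (365/14, -44/21) → C = 757/3

The maximum is at (365/14, -44/21). Substituting into each constraint, equality holds for C3 and C5; the remaining constraints have slack.

C3 and C5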